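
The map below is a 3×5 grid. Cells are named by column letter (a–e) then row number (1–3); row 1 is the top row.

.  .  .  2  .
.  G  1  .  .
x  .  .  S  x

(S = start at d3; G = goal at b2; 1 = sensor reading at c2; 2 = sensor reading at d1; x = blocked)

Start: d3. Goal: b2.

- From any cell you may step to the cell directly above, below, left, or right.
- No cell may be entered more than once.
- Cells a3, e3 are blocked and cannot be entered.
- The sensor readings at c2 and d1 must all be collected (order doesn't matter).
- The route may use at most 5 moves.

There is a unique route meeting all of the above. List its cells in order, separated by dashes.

d3 - d2 - d1 - c1 - c2 - b2

Any route must reach c2 and d1 and still end at b2 within 5 moves, so the order of the required stops is forced.
Route from d3: up 2 to d1, left 1 to c1, down 1 to c2, left 1 to b2 — 5 moves in all.
Check: all required cells visited; 5 ≤ 5 moves.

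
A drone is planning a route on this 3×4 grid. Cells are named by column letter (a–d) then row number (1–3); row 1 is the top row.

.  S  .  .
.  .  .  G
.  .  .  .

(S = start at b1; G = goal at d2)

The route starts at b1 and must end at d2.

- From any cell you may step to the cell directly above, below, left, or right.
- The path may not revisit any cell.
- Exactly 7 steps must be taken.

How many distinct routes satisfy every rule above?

Need simple routes of exactly 7 moves from b1 to d2 (Manhattan distance 3, so 2 moves are spent on a detour and 2 undoing it).
Branch systematically from the start, pruning whenever the remaining move budget drops below the Manhattan distance to d2 or differs from it in parity. Grouping the completions by first move — via b2: 3; via a1: 7; via c1: 1 — and summing: 3 + 7 + 1 = 11.
That gives 11 routes.

11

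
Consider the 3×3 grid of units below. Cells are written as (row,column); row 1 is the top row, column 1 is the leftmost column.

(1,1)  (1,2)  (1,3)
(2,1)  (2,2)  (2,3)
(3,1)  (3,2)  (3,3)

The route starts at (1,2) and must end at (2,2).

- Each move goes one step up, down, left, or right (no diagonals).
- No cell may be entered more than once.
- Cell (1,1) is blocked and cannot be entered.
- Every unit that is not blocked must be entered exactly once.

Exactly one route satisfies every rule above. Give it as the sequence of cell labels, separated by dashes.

(1,2) - (1,3) - (2,3) - (3,3) - (3,2) - (3,1) - (2,1) - (2,2)

Need to visit all 8 open cells exactly once, starting at (1,2) and ending at (2,2).
Cell (1,3) has only two open neighbours ((2,3) and (1,2)), so the path must pass straight through it: one of those is the cell it's entered from and the other is where it exits.
Route from (1,2): right 1 to (1,3), down 2 to (3,3), left 2 to (3,1), up 1 to (2,1), right 1 to (2,2) — 7 moves in all.
Check: all 8 open cells covered.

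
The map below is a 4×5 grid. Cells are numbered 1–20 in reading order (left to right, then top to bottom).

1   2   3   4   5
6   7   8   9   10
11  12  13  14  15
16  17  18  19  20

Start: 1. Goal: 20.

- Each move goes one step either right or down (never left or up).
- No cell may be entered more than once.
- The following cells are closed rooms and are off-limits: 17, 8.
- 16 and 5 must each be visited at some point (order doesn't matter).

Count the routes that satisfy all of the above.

A right/down-only route from 1 to 20 makes exactly 3 down-moves and 4 right-moves in some order.
With no other constraints that would be C(7,3) = 35 routes.
16 is below but to the left of 5: going 5 → 16 would need a leftward move and 16 → 5 an upward move, so no right/down-only route can visit both required cells.
No route satisfies every constraint, so the count is 0.

0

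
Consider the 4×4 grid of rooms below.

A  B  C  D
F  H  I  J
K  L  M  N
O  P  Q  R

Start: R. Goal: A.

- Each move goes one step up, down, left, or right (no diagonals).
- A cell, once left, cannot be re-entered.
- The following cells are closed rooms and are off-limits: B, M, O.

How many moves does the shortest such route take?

The Manhattan distance from R to A is |4−1| + |4−1| = 6, so at least 6 moves are needed.
A route of 6 moves achieves this: R → N → J → I → H → F → A.
Since 6 matches the lower bound, it is optimal.

6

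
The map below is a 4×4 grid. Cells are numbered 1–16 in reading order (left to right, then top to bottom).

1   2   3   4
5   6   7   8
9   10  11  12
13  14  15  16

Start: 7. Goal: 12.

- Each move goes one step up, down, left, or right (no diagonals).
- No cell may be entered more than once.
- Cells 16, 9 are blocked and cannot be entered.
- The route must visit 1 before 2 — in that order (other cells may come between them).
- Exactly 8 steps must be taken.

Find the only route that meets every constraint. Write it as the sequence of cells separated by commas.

The waypoints must appear in the order 1, 2, with no cell reused.
Route from 7: left 2 to 5, up 1 to 1, right 3 to 4, down 2 to 12 — 8 moves in all.
Check: order respected (1 at step 3, 2 at step 4); 8 moves as required.

7, 6, 5, 1, 2, 3, 4, 8, 12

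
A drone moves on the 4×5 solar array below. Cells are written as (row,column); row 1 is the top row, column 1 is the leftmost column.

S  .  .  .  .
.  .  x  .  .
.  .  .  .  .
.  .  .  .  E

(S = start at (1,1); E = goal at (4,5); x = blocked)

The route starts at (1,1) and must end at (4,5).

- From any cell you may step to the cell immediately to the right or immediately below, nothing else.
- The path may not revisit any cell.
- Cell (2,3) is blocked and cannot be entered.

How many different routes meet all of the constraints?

17

A right/down-only route from (1,1) to (4,5) makes exactly 3 down-moves and 4 right-moves in some order.
With no other constraints that would be C(7,3) = 35 routes.
Subtract routes through each blocked cell (inclusion–exclusion for overlaps): − through (2,3): 18 → 17.
That gives 17 routes.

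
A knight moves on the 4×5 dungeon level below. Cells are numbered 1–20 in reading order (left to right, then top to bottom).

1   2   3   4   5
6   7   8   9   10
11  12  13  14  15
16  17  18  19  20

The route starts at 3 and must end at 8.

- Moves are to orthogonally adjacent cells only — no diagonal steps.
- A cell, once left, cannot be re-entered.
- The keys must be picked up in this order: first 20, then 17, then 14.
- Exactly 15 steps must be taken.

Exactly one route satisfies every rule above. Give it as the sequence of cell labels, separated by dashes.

3 - 4 - 5 - 10 - 15 - 20 - 19 - 18 - 17 - 16 - 11 - 12 - 13 - 14 - 9 - 8

The waypoints must appear in the order 20, 17, 14, with no cell reused.
Route from 3: right 2 to 5, down 3 to 20, left 4 to 16, up 1 to 11, right 3 to 14, up 1 to 9, left 1 to 8 — 15 moves in all.
Check: order respected (20 at step 5, 17 at step 8, 14 at step 13); 15 moves as required.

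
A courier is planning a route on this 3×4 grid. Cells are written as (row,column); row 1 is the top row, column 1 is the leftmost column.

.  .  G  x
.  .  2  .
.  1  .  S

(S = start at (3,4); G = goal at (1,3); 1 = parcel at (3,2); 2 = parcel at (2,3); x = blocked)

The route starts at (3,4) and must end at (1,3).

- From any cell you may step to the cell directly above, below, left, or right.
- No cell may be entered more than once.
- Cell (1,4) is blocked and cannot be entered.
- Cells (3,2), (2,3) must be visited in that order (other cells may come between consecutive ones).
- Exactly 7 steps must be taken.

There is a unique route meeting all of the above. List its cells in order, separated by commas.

(3,4), (3,3), (3,2), (3,1), (2,1), (2,2), (2,3), (1,3)

The waypoints must appear in the order (3,2), (2,3), with no cell reused.
Route from (3,4): 3× left (reaching (3,1)), up to (2,1), 2× right (reaching (2,3)), up to (1,3) — 7 moves in all.
Check: order respected (1 at step 2, 2 at step 6); 7 moves as required.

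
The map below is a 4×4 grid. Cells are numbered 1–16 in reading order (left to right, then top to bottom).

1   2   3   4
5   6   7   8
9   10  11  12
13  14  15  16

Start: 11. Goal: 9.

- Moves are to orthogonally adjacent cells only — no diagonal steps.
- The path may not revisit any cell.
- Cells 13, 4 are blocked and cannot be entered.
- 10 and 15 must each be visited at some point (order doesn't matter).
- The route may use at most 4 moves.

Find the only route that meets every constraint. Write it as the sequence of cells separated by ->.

11 -> 15 -> 14 -> 10 -> 9

The 4-move cap with required stops at 10, 15 leaves no slack for detours.
Route from 11: down 1 to 15, left 1 to 14, up 1 to 10, left 1 to 9 — 4 moves in all.
Check: all required cells visited; 4 ≤ 4 moves.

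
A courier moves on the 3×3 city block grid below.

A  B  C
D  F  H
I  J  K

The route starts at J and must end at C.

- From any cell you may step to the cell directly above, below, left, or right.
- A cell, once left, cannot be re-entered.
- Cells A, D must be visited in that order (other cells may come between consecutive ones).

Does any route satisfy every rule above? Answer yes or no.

no

Ignoring the required order, 4 revisit-free routes from J to C pass through all of A and D; the waypoint orders that occur are D → A (4) — never A → D.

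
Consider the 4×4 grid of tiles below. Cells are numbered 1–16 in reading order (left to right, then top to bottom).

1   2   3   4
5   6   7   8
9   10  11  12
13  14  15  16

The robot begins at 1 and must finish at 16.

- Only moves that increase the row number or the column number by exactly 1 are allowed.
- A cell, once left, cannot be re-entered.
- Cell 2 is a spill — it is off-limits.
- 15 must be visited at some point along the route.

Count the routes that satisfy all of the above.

6

A right/down-only route from 1 to 16 makes exactly 3 down-moves and 3 right-moves in some order.
With no other constraints that would be C(6,3) = 20 routes.
Split at 15 and multiply the segment counts (each segment already excludes blocked cells): 1→15: 6; 15→16: 1; product = 6.
That gives 6 routes.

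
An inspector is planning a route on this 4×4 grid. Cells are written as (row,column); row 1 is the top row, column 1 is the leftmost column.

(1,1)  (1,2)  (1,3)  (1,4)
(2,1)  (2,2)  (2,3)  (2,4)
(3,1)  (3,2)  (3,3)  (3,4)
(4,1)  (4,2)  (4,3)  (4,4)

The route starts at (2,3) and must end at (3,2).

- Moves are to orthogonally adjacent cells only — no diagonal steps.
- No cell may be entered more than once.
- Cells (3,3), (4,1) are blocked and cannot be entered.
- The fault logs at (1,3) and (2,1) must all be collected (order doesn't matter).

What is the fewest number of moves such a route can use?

Any route passes through (1,3) and (2,1) in some order between (2,3) and (3,2). Summing Manhattan distances along each leg and taking the cheapest ordering ((2,3) → (1,3) → (2,1) → (3,2)) gives a lower bound of 1 + 3 + 2 = 6 moves.
A route of 6 moves achieves this: (2,3) → (1,3) → (1,2) → (2,2) → (2,1) → (3,1) → (3,2).
Since 6 matches the lower bound, it is optimal.

6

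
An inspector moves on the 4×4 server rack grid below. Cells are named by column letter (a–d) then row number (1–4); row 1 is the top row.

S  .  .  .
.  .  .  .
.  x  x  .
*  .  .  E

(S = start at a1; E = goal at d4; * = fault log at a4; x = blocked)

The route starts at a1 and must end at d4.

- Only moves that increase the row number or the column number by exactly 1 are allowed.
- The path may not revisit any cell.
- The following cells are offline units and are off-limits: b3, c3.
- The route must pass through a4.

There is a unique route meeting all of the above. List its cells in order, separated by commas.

a1, a2, a3, a4, b4, c4, d4

Moves only go right or down, so the column and row indices never decrease.
Route from a1: 3× down (reaching a4), 3× right (reaching d4) — 6 moves in all.
Check: all required cells visited.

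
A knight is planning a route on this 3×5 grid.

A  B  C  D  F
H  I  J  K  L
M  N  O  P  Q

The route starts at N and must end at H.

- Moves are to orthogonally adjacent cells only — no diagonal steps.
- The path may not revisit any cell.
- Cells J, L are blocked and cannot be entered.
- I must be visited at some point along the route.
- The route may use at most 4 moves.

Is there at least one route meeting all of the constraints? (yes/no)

One route that works: N → I → H.

yes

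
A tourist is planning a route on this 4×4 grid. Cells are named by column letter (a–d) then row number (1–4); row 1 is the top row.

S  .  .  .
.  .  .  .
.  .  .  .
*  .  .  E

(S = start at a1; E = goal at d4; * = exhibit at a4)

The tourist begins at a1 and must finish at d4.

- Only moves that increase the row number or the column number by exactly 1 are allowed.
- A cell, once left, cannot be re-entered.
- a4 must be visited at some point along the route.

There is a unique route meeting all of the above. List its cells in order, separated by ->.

a1 -> a2 -> a3 -> a4 -> b4 -> c4 -> d4

Moves only go right or down, so the column and row indices never decrease.
Route from a1: down 3 to a4, right 3 to d4 — 6 moves in all.
Check: all required cells visited.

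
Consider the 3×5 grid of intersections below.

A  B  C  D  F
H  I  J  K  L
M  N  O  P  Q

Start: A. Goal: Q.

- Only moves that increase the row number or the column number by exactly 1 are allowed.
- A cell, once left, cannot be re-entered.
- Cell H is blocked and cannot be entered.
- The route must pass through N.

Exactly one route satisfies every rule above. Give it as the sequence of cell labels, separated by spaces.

A B I N O P Q

Moves only go right or down, so the column and row indices never decrease.
Route from A: right 1 to B, down 2 to N, right 3 to Q — 6 moves in all.
Check: all required cells visited.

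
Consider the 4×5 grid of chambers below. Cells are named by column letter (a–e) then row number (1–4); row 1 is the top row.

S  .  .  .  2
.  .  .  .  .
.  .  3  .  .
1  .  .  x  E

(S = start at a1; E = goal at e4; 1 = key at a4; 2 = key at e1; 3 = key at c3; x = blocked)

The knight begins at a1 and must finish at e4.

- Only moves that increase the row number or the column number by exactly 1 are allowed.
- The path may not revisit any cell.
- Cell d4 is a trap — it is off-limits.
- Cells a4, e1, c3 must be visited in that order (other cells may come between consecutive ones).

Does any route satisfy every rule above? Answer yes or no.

e1 lies above a4, so going from a4 to e1 would need an upward move — but moves only go right/down, so a4 cannot be visited before e1.

no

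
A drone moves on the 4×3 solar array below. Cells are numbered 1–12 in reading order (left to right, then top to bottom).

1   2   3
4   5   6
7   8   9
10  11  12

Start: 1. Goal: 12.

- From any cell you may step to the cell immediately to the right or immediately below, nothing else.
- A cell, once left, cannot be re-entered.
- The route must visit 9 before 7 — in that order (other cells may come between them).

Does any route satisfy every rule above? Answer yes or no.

7 lies to the left of 9, so going from 9 to 7 would need a leftward move — but moves only go right/down, so 9 cannot be visited before 7.

no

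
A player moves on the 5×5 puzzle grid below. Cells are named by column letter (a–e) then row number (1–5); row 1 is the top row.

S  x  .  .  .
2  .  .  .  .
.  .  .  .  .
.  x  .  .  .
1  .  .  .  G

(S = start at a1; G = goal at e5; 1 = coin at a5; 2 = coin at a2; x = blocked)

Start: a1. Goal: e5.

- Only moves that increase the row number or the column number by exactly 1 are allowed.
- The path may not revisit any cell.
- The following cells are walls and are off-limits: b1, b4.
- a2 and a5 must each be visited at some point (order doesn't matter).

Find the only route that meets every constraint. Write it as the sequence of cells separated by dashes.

Moves only go right or down, so the column and row indices never decrease.
Route from a1: 4× down (reaching a5), 4× right (reaching e5) — 8 moves in all.
Check: all required cells visited.

a1 - a2 - a3 - a4 - a5 - b5 - c5 - d5 - e5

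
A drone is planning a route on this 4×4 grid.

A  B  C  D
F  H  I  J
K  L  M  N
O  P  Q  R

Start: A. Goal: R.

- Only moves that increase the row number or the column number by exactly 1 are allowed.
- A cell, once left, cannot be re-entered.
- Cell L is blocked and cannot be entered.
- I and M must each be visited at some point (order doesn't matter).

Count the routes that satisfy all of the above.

A right/down-only route from A to R makes exactly 3 down-moves and 3 right-moves in some order.
With no other constraints that would be C(6,3) = 20 routes.
A monotone route can only reach the required cells in the order I, M, so split there and multiply the segment counts (each segment already excludes blocked cells): A→I: 3; I→M: 1; M→R: 2; product = 6.
That gives 6 routes.

6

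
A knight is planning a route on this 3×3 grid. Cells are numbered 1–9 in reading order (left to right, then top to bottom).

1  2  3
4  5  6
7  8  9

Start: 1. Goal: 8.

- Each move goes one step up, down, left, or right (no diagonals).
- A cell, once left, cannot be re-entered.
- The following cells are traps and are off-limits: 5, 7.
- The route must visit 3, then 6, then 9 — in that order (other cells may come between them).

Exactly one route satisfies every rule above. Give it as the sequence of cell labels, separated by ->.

1 -> 2 -> 3 -> 6 -> 9 -> 8

The waypoints must appear in the order 3, 6, 9, with no cell reused.
Route from 1: 2× right (reaching 3), 2× down (reaching 9), left to 8 — 5 moves in all.
Check: order respected (3 at step 2, 6 at step 3, 9 at step 4).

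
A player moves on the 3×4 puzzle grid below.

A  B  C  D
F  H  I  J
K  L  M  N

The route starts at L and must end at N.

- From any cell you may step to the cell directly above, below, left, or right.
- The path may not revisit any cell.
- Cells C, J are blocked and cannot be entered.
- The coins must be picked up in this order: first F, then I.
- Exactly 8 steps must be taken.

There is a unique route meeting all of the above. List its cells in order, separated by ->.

The waypoints must appear in the order F, I, with no cell reused.
Route from L: left 1 to K, up 2 to A, right 1 to B, down 1 to H, right 1 to I, down 1 to M, right 1 to N — 8 moves in all.
Check: order respected (F at step 2, I at step 6); 8 moves as required.

L -> K -> F -> A -> B -> H -> I -> M -> N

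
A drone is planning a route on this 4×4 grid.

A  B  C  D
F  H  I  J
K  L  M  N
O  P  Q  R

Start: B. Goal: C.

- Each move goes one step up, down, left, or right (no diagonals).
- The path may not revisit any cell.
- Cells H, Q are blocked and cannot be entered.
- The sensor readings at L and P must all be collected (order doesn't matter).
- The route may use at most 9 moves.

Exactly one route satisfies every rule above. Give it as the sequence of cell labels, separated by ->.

B -> A -> F -> K -> O -> P -> L -> M -> I -> C

The budget equals the shortest possible length, so every move has to be on a shortest route through the required cells.
Route from B: left to A, 3× down (reaching O), right to P, up to L, right to M, 2× up (reaching C) — 9 moves in all.
Check: all required cells visited; 9 ≤ 9 moves.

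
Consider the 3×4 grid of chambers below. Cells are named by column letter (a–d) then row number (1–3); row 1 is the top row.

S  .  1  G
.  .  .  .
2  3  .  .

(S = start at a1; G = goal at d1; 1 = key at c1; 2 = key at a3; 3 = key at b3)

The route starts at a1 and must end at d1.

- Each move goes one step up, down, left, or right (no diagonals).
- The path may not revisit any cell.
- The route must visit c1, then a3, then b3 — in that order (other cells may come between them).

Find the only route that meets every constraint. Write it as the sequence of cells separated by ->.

The waypoints must appear in the order c1, a3, b3, with no cell reused.
Route from a1: 2× right (reaching c1), down to c2, 2× left (reaching a2), down to a3, 3× right (reaching d3), 2× up (reaching d1) — 11 moves in all.
Check: order respected (1 at step 2, 2 at step 6, 3 at step 7).

a1 -> b1 -> c1 -> c2 -> b2 -> a2 -> a3 -> b3 -> c3 -> d3 -> d2 -> d1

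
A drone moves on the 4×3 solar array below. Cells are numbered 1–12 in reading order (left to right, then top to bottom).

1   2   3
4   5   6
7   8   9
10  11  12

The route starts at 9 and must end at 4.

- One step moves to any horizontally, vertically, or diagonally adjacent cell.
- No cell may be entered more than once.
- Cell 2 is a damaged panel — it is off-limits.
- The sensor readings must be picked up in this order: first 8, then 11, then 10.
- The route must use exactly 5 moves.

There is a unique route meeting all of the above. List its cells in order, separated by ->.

9 -> 8 -> 11 -> 10 -> 7 -> 4

The waypoints must appear in the order 8, 11, 10, with no cell reused.
Route from 9: left to 8, down to 11, left to 10, 2× up (reaching 4) — 5 moves in all.
Check: order respected (8 at step 1, 11 at step 2, 10 at step 3); 5 moves as required.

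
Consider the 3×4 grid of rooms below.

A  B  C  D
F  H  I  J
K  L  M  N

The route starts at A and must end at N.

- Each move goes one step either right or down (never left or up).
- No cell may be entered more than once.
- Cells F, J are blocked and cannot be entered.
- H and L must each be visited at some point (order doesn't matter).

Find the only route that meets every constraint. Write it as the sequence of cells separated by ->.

Moves only go right or down, so the column and row indices never decrease.
Route from A: right to B, 2× down (reaching L), 2× right (reaching N) — 5 moves in all.
Check: all required cells visited.

A -> B -> H -> L -> M -> N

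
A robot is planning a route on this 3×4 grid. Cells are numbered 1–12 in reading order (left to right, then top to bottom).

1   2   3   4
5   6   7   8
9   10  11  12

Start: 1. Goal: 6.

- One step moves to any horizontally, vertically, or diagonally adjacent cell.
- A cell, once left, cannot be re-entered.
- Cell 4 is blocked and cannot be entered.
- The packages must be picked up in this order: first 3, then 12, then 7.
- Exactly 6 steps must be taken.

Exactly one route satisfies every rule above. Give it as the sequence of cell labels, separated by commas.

The waypoints must appear in the order 3, 12, 7, with no cell reused.
Route from 1: right 2 to 3, down-right 1 to 8, down 1 to 12, up-left 1 to 7, left 1 to 6 — 6 moves in all.
Check: order respected (3 at step 2, 12 at step 4, 7 at step 5); 6 moves as required.

1, 2, 3, 8, 12, 7, 6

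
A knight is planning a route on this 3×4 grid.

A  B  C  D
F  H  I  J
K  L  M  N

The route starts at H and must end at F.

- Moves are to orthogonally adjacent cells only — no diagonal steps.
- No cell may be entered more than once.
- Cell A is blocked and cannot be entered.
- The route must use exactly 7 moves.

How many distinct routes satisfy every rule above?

2

Need simple routes of exactly 7 moves from H to F (Manhattan distance 1, so 3 moves are spent on a detour and 3 undoing it).
Enumerating: H B C I M L K F | H I J N M L K F.
That gives 2 routes.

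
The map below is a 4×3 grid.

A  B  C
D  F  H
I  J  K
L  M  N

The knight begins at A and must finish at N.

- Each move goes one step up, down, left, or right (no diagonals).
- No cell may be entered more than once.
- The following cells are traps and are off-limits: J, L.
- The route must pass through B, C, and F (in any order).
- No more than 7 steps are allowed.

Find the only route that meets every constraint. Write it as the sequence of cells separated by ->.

A -> D -> F -> B -> C -> H -> K -> N

Any route must reach B, C, and F and still end at N within 7 moves, so the order of the required stops is forced.
Route from A: down 1 to D, right 1 to F, up 1 to B, right 1 to C, down 3 to N — 7 moves in all.
Check: all required cells visited; 7 ≤ 7 moves.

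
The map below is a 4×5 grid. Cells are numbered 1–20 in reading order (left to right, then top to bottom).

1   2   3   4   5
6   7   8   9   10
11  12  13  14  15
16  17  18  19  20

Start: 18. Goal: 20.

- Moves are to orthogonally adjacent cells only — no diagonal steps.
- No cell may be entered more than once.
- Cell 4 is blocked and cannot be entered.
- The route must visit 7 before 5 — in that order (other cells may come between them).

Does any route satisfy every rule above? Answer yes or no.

no

5 must be visited but has only one open neighbour (10), and it is neither the start nor the goal — the route would have to enter and leave through 10, re-entering it.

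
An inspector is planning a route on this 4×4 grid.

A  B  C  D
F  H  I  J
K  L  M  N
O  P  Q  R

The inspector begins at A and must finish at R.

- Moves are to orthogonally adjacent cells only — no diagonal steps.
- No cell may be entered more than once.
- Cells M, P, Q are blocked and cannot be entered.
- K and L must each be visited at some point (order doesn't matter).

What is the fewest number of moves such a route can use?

Any route passes through K and L in some order between A and R. Summing Manhattan distances along each leg and taking the cheapest ordering (A → K → L → R) gives a lower bound of 2 + 1 + 3 = 6 moves.
That bound ignores the blocked cells. Measuring each leg by the fewest moves that actually steer around them (A→K: 2; K→L: 1; L→R: 5) raises the lower bound to 8.
A route of 8 moves exists: A → F → K → L → H → I → J → N → R.
Since 8 matches that lower bound, it is optimal.

8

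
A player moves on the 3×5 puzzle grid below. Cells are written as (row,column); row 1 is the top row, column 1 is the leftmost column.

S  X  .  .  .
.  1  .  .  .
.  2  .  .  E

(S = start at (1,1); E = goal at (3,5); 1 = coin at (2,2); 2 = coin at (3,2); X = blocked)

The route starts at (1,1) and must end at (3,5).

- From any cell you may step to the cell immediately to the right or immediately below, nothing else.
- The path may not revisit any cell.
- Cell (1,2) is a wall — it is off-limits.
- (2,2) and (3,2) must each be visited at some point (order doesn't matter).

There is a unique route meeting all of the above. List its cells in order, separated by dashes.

(1,1) - (2,1) - (2,2) - (3,2) - (3,3) - (3,4) - (3,5)

Moves only go right or down, so the column and row indices never decrease.
Route from (1,1): down 1 to (2,1), right 1 to (2,2), down 1 to (3,2), right 3 to (3,5) — 6 moves in all.
Check: all required cells visited.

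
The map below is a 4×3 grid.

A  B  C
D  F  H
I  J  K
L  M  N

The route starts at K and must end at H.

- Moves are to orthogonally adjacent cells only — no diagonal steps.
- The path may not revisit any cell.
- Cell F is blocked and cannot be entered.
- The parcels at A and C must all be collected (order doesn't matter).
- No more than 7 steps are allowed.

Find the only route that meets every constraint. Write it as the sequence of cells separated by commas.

Any route must reach A and C and still end at H within 7 moves, so the order of the required stops is forced.
Route from K: left 2 to I, up 2 to A, right 2 to C, down 1 to H — 7 moves in all.
Check: all required cells visited; 7 ≤ 7 moves.

K, J, I, D, A, B, C, H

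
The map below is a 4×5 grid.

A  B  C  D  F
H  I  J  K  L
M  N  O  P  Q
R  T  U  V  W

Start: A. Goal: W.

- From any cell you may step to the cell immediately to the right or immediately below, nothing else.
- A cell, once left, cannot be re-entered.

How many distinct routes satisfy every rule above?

A right/down-only route from A to W makes exactly 3 down-moves and 4 right-moves in some order.
With no other constraints that would be C(7,3) = 35 routes.
That gives 35 routes.

35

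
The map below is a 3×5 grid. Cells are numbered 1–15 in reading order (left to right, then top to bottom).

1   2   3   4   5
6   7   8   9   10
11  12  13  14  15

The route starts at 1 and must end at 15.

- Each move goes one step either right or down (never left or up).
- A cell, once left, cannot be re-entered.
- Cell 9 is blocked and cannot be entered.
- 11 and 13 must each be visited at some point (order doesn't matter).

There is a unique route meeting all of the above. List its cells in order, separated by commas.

Moves only go right or down, so the column and row indices never decrease.
Route from 1: down 2 to 11, right 4 to 15 — 6 moves in all.
Check: all required cells visited.

1, 6, 11, 12, 13, 14, 15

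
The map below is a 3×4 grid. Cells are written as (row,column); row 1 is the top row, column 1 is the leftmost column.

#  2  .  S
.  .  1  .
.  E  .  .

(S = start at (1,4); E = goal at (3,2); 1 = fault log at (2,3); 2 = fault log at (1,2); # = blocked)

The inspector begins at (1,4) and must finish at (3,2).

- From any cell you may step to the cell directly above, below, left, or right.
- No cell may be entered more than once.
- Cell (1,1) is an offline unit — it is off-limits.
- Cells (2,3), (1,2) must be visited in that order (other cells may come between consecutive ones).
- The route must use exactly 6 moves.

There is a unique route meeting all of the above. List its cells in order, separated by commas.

(1,4), (2,4), (2,3), (1,3), (1,2), (2,2), (3,2)

The waypoints must appear in the order (2,3), (1,2), with no cell reused.
Route from (1,4): down to (2,4), left to (2,3), up to (1,3), left to (1,2), 2× down (reaching (3,2)) — 6 moves in all.
Check: order respected (1 at step 2, 2 at step 4); 6 moves as required.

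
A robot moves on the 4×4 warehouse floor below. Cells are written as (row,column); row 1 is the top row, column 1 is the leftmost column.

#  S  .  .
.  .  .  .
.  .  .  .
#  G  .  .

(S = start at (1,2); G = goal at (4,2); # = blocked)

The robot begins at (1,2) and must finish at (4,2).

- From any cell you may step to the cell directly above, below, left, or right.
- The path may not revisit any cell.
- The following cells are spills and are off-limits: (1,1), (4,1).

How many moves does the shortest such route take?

The Manhattan distance from (1,2) to (4,2) is |1−4| + |2−2| = 3, so at least 3 moves are needed.
A route of 3 moves achieves this: (1,2) → (2,2) → (3,2) → (4,2).
Since 3 matches the lower bound, it is optimal.

3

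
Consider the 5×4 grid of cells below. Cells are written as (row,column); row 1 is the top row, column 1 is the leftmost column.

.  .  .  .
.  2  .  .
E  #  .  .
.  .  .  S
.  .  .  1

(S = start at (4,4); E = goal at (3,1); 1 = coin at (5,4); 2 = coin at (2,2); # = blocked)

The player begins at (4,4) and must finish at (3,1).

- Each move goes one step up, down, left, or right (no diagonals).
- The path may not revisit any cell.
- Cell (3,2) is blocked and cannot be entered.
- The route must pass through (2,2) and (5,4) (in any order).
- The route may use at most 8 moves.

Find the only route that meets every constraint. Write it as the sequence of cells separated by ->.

(4,4) -> (5,4) -> (5,3) -> (4,3) -> (3,3) -> (2,3) -> (2,2) -> (2,1) -> (3,1)

The 8-move cap with required stops at (2,2), (5,4) leaves no slack for detours.
Route from (4,4): down to (5,4), left to (5,3), 3× up (reaching (2,3)), 2× left (reaching (2,1)), down to (3,1) — 8 moves in all.
Check: all required cells visited; 8 ≤ 8 moves.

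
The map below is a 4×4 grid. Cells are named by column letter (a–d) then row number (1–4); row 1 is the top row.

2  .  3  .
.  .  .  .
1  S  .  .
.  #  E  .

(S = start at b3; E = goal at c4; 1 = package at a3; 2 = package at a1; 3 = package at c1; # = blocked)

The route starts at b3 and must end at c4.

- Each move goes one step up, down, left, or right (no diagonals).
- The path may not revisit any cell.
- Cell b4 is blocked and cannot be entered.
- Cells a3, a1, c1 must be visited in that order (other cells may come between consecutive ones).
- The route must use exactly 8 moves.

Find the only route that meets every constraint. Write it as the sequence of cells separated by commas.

b3, a3, a2, a1, b1, c1, c2, c3, c4

The waypoints must appear in the order a3, a1, c1, with no cell reused.
Route from b3: left 1 to a3, up 2 to a1, right 2 to c1, down 3 to c4 — 8 moves in all.
Check: order respected (1 at step 1, 2 at step 3, 3 at step 5); 8 moves as required.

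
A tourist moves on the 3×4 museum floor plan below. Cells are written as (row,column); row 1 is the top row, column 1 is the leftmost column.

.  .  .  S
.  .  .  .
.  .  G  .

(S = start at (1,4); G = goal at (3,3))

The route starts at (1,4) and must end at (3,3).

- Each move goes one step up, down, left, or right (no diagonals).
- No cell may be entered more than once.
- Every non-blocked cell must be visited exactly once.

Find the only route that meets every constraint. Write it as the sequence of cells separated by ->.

(1,4) -> (1,3) -> (1,2) -> (1,1) -> (2,1) -> (3,1) -> (3,2) -> (2,2) -> (2,3) -> (2,4) -> (3,4) -> (3,3)

Need to visit all 12 open cells exactly once, starting at (1,4) and ending at (3,3).
Route from (1,4): 3× left (reaching (1,1)), 2× down (reaching (3,1)), right to (3,2), up to (2,2), 2× right (reaching (2,4)), down to (3,4), left to (3,3) — 11 moves in all.
Check: all 12 open cells covered.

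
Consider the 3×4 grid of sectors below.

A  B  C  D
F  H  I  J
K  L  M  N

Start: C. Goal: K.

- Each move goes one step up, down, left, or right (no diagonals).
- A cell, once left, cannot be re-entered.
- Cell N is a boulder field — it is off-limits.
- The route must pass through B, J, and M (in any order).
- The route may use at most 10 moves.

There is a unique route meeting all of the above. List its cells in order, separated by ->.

The budget equals the shortest possible length, so every move has to be on a shortest route through the required cells.
Route from C: right to D, down to J, left to I, down to M, left to L, 2× up (reaching B), left to A, 2× down (reaching K) — 10 moves in all.
Check: all required cells visited; 10 ≤ 10 moves.

C -> D -> J -> I -> M -> L -> H -> B -> A -> F -> K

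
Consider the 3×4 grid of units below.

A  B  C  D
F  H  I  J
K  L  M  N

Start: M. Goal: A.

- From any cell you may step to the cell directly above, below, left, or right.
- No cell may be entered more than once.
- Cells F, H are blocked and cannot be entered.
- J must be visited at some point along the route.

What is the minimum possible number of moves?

6

Any route passes through J somewhere between M and A. Summing Manhattan distances along the two legs (M → J → A) gives a lower bound of 2 + 4 = 6 moves.
A route of 6 moves achieves this: M → I → J → D → C → B → A.
Since 6 matches the lower bound, it is optimal.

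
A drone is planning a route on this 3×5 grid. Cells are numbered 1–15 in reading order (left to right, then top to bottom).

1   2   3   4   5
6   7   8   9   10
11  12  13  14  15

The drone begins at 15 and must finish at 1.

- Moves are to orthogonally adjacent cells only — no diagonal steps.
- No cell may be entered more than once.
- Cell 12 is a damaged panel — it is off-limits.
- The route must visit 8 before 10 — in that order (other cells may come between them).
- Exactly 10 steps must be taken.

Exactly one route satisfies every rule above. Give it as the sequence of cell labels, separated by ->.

The waypoints must appear in the order 8, 10, with no cell reused.
Route from 15: 2× left (reaching 13), up to 8, 2× right (reaching 10), up to 5, 4× left (reaching 1) — 10 moves in all.
Check: order respected (8 at step 3, 10 at step 5); 10 moves as required.

15 -> 14 -> 13 -> 8 -> 9 -> 10 -> 5 -> 4 -> 3 -> 2 -> 1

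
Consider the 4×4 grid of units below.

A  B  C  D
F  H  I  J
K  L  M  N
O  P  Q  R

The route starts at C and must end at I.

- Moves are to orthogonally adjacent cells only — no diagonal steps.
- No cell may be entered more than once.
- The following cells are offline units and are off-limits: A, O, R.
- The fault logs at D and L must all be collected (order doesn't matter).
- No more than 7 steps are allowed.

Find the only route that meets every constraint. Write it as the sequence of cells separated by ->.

C -> D -> J -> N -> M -> L -> H -> I

Any route must reach D and L and still end at I within 7 moves, so the order of the required stops is forced.
Route from C: right to D, 2× down (reaching N), 2× left (reaching L), up to H, right to I — 7 moves in all.
Check: all required cells visited; 7 ≤ 7 moves.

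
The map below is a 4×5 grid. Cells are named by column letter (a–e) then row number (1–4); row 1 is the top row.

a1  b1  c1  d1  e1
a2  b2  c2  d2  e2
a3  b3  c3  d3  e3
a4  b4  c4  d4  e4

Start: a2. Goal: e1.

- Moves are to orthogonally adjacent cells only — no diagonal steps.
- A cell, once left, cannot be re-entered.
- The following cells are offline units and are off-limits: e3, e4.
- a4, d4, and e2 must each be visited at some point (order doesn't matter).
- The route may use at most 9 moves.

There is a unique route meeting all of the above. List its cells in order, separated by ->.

The 9-move cap with required stops at a4, d4, e2 leaves no slack for detours.
Route from a2: down 2 to a4, right 3 to d4, up 2 to d2, right 1 to e2, up 1 to e1 — 9 moves in all.
Check: all required cells visited; 9 ≤ 9 moves.

a2 -> a3 -> a4 -> b4 -> c4 -> d4 -> d3 -> d2 -> e2 -> e1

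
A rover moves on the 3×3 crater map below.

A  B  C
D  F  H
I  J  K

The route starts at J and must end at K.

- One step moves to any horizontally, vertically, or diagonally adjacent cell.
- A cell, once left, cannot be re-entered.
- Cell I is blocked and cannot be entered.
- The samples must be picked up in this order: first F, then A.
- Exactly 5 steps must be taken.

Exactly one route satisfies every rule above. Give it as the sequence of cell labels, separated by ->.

The waypoints must appear in the order F, A, with no cell reused.
Route from J: up 1 to F, up-left 1 to A, right 1 to B, down-right 1 to H, down 1 to K — 5 moves in all.
Check: order respected (F at step 1, A at step 2); 5 moves as required.

J -> F -> A -> B -> H -> K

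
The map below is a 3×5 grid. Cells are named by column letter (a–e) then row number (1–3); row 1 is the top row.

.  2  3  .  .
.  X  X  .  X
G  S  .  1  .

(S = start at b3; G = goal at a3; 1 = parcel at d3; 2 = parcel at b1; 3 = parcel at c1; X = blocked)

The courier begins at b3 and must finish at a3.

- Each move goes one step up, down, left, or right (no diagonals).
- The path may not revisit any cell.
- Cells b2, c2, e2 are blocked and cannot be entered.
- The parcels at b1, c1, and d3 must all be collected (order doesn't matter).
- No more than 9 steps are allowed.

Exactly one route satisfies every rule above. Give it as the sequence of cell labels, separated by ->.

The budget equals the shortest possible length, so every move has to be on a shortest route through the required cells.
Route from b3: 2× right (reaching d3), 2× up (reaching d1), 3× left (reaching a1), 2× down (reaching a3) — 9 moves in all.
Check: all required cells visited; 9 ≤ 9 moves.

b3 -> c3 -> d3 -> d2 -> d1 -> c1 -> b1 -> a1 -> a2 -> a3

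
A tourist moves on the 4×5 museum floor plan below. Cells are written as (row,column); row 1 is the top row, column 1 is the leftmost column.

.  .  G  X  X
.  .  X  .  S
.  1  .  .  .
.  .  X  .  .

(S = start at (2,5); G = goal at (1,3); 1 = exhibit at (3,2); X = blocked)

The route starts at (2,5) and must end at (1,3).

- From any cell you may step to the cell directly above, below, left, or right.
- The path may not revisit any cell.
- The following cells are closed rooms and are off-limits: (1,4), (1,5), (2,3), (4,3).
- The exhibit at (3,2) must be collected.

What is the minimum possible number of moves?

Any route passes through (3,2) somewhere between (2,5) and (1,3). Summing Manhattan distances along the two legs ((2,5) → (3,2) → (1,3)) gives a lower bound of 4 + 3 = 7 moves.
A route of 7 moves achieves this: (2,5) → (3,5) → (3,4) → (3,3) → (3,2) → (2,2) → (1,2) → (1,3).
Since 7 matches the lower bound, it is optimal.

7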